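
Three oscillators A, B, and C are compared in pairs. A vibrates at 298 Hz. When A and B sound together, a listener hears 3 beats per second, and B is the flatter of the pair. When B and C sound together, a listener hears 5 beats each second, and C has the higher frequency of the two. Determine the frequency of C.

B is below A, so f_B = 298 − 3 = 295 Hz.
C is above B, so f_C = 295 + 5 = 300 Hz.

300 Hz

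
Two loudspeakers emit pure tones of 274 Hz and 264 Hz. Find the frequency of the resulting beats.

10 Hz

f_beat = |f₁ − f₂|.
|274 − 264| = 10 Hz.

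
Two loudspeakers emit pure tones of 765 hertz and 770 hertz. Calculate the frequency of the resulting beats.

The beat frequency equals the magnitude of the frequency difference.
|765 − 770| = 5 Hz.

5 Hz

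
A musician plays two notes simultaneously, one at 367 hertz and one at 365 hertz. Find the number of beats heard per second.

2 Hz

Beats arise from superposition of two nearby frequencies; the beat rate is |f₁ − f₂|.
|367 − 365| = 2 Hz.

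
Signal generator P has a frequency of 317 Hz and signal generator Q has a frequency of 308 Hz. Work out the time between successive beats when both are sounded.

f_beat = |317 − 308| = 9 Hz.
Beat period T = 1 / f_beat = 1 / 9 s.

0.111 s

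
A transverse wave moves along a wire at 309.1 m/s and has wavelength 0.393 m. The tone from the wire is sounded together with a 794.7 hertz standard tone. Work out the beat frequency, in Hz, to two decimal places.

8.19 Hz

Source frequency f = v/λ = 309.1/0.393 = 786.5140 Hz.
f_beat = |786.5140 − 794.7| = 8.19 Hz.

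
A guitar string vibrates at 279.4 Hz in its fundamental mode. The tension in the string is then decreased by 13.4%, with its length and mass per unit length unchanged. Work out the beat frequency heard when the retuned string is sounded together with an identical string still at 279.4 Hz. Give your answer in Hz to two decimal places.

19.39 Hz

For a string, f ∝ √T, so the new frequency is 279.4·√0.866 = 260.0072 Hz.
f_beat = |260.0072 − 279.4| = 19.39 Hz.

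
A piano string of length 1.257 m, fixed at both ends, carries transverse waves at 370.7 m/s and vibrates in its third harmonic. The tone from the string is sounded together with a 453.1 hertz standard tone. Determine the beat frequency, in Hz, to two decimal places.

10.74 Hz

For a string fixed at both ends, f_n = n·v/(2L) = 3·370.7/(2·1.257) = 442.3628 Hz.
f_beat = |442.3628 − 453.1| = 10.74 Hz.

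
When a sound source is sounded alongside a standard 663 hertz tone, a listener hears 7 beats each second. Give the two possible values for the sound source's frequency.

656 Hz or 670 Hz

|f − 663| = 7, so f = 663 ± 7.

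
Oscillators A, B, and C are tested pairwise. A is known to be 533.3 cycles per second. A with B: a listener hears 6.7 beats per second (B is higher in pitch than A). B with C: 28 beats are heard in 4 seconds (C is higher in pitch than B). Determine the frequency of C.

B is above A, so f_B = 533.3 + 6.7 = 540 Hz.
B–C: Beat frequency = 28/4 = 7 Hz.
C is above B, so f_C = 540 + 7 = 547 Hz.

547 Hz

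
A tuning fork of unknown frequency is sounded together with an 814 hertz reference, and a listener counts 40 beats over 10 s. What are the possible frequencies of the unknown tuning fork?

810 Hz or 818 Hz

Beat frequency = 40/10 = 4 Hz.
|f − 814| = 4, so f = 814 ± 4.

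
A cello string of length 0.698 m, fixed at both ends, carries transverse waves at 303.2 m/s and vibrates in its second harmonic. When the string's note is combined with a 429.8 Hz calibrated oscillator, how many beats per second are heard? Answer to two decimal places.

For a string fixed at both ends, f_n = n·v/(2L) = 2·303.2/(2·0.698) = 434.3840 Hz.
f_beat = |434.3840 − 429.8| = 4.58 Hz.

4.58 Hz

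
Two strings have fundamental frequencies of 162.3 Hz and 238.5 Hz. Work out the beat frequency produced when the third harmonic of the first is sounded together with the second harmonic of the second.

Third harmonic of the first: 3·162.3 = 486.9 Hz.
Second harmonic of the second: 2·238.5 = 477.0 Hz.
f_beat = |486.9 − 477.0| = 9.9 Hz.

9.9 Hz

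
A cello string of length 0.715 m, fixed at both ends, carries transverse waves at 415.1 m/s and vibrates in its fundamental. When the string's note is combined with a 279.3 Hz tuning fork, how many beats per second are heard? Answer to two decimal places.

10.98 Hz

For a string fixed at both ends, f_n = n·v/(2L) = 1·415.1/(2·0.715) = 290.2797 Hz.
f_beat = |290.2797 − 279.3| = 10.98 Hz.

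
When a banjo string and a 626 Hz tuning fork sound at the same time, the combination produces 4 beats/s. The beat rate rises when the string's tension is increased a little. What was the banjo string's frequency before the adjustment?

|f − 626| = 4, so the banjo string was at either 622 Hz or 630 Hz.
Higher tension means higher frequency; the adjustment raises the banjo string's frequency.
The beat rate rose, so the adjustment moved the banjo string further from 626 Hz — it was already above the reference.

630 Hz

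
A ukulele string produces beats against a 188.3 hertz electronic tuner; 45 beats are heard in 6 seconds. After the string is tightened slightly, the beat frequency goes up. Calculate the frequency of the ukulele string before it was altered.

Beat frequency = 45/6 = 7.5 Hz.
|f − 188.3| = 7.5, so the ukulele string was at either 180.8 Hz or 195.8 Hz.
Increasing tension raises a string's frequency; the adjustment raises the ukulele string's frequency.
The beat rate rose, so the adjustment moved the ukulele string further from 188.3 Hz — it was already above the reference.

195.8 Hz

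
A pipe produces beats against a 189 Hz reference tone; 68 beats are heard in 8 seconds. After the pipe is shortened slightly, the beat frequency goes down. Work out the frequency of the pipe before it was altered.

180.5 Hz

Beat frequency = 68/8 = 8.5 Hz.
|f − 189| = 8.5, so the pipe was at either 180.5 Hz or 197.5 Hz.
A shorter pipe has a higher fundamental; the adjustment raises the pipe's frequency.
The beat rate fell, so the adjustment moved the pipe toward 189 Hz — it must have started below the reference.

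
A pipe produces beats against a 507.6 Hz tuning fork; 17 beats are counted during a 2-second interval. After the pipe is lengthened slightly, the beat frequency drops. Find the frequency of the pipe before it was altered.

Beat frequency = 17/2 = 8.5 Hz.
|f − 507.6| = 8.5, so the pipe was at either 499.1 Hz or 516.1 Hz.
A longer pipe has a lower fundamental; the adjustment lowers the pipe's frequency.
The beat rate fell, so the adjustment moved the pipe toward 507.6 Hz — it must have started above the reference.

516.1 Hz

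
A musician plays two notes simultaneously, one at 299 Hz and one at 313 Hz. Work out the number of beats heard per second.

The beat frequency equals the magnitude of the frequency difference.
|299 − 313| = 14 Hz.

14 Hz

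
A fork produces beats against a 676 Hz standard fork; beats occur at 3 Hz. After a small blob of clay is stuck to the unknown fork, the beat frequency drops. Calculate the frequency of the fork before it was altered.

|f − 676| = 3, so the fork was at either 673 Hz or 679 Hz.
Adding mass to a fork lowers its frequency; the adjustment lowers the fork's frequency.
The beat rate fell, so the adjustment moved the fork toward 676 Hz — it must have started above the reference.

679 Hz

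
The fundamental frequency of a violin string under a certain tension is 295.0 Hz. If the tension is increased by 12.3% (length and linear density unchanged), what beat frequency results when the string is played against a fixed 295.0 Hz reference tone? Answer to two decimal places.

For a string, f ∝ √T, so the new frequency is 295.0·√1.123 = 312.6165 Hz.
f_beat = |312.6165 − 295.0| = 17.62 Hz.

17.62 Hz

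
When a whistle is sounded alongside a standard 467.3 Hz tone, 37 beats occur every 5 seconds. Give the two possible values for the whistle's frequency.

459.9 Hz or 474.7 Hz

Beat frequency = 37/5 = 7.4 Hz.
|f − 467.3| = 7.4, so f = 467.3 ± 7.4.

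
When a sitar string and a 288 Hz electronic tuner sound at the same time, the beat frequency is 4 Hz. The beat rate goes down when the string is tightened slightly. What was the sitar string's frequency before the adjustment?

284 Hz

|f − 288| = 4, so the sitar string was at either 284 Hz or 292 Hz.
Increasing tension raises a string's frequency; the adjustment raises the sitar string's frequency.
The beat rate fell, so the adjustment moved the sitar string toward 288 Hz — it must have started below the reference.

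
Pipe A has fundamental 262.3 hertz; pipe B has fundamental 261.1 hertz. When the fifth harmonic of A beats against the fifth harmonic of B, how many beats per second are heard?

Fifth harmonic of the first: 5·262.3 = 1311.5 Hz.
Fifth harmonic of the second: 5·261.1 = 1305.5 Hz.
f_beat = |1311.5 − 1305.5| = 6.0 Hz.

6.0 Hz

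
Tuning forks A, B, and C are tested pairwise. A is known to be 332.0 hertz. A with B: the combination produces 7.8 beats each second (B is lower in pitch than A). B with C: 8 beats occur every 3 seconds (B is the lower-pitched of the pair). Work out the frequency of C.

326.8667 Hz

B is below A, so f_B = 332.0 − 7.8 = 324.2 Hz.
B–C: Beat frequency = 8/3 = 2.6667 Hz.
C is above B, so f_C = 324.2 + 2.6667 = 326.8667 Hz.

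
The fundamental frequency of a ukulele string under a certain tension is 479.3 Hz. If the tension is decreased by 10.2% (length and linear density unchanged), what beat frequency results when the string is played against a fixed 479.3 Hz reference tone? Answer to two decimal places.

For a string, f ∝ √T, so the new frequency is 479.3·√0.898 = 454.1984 Hz.
f_beat = |454.1984 − 479.3| = 25.10 Hz.

25.10 Hz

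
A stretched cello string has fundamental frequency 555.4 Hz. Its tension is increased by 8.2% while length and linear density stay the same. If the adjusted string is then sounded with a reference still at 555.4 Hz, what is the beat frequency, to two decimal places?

22.32 Hz

For a string, f ∝ √T, so the new frequency is 555.4·√1.082 = 577.7228 Hz.
f_beat = |577.7228 − 555.4| = 22.32 Hz.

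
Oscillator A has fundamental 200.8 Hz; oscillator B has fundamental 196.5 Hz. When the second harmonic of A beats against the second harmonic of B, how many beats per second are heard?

8.6 Hz

Second harmonic of the first: 2·200.8 = 401.6 Hz.
Second harmonic of the second: 2·196.5 = 393.0 Hz.
f_beat = |401.6 − 393.0| = 8.6 Hz.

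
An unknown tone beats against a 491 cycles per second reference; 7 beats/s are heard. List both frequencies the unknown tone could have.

|f − 491| = 7, so f = 491 ± 7.

484 Hz or 498 Hz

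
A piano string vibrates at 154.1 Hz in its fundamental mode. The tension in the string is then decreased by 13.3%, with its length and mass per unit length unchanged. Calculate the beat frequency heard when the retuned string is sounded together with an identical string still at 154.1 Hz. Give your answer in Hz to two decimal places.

10.61 Hz

For a string, f ∝ √T, so the new frequency is 154.1·√0.867 = 143.4869 Hz.
f_beat = |143.4869 − 154.1| = 10.61 Hz.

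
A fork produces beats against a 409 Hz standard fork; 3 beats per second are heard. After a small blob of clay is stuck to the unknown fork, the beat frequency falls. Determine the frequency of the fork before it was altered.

|f − 409| = 3, so the fork was at either 406 Hz or 412 Hz.
Adding mass to a fork lowers its frequency; the adjustment lowers the fork's frequency.
The beat rate fell, so the adjustment moved the fork toward 409 Hz — it must have started above the reference.

412 Hz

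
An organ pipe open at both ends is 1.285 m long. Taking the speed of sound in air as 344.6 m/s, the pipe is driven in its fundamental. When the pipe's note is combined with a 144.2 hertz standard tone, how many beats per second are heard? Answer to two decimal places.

10.11 Hz

Open pipe: f_n = n·v/(2L) = 1·344.6/(2·1.285) = 134.0856 Hz.
f_beat = |134.0856 − 144.2| = 10.11 Hz.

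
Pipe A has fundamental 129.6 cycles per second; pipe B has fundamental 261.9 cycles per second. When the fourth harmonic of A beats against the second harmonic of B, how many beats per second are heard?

Fourth harmonic of the first: 4·129.6 = 518.4 Hz.
Second harmonic of the second: 2·261.9 = 523.8 Hz.
f_beat = |518.4 − 523.8| = 5.4 Hz.

5.4 Hz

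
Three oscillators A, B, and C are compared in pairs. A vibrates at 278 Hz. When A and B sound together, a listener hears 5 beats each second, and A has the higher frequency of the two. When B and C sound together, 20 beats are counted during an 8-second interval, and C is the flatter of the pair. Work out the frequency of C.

270.5 Hz

B is below A, so f_B = 278 − 5 = 273 Hz.
B–C: Beat frequency = 20/8 = 2.5 Hz.
C is below B, so f_C = 273 − 2.5 = 270.5 Hz.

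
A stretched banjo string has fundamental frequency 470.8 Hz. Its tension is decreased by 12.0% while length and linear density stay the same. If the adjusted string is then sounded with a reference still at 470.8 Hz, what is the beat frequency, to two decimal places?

29.15 Hz

For a string, f ∝ √T, so the new frequency is 470.8·√0.880 = 441.6495 Hz.
f_beat = |441.6495 − 470.8| = 29.15 Hz.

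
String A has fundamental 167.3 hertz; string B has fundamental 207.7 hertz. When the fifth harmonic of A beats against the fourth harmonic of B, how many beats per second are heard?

Fifth harmonic of the first: 5·167.3 = 836.5 Hz.
Fourth harmonic of the second: 4·207.7 = 830.8 Hz.
f_beat = |836.5 − 830.8| = 5.7 Hz.

5.7 Hz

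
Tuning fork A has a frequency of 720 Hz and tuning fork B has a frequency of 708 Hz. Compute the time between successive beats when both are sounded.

f_beat = |720 − 708| = 12 Hz.
Beat period T = 1 / f_beat = 1 / 12 s.

0.083 s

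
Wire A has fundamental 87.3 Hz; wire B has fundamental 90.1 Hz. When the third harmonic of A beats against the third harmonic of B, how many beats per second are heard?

Third harmonic of the first: 3·87.3 = 261.9 Hz.
Third harmonic of the second: 3·90.1 = 270.3 Hz.
f_beat = |261.9 − 270.3| = 8.4 Hz.

8.4 Hz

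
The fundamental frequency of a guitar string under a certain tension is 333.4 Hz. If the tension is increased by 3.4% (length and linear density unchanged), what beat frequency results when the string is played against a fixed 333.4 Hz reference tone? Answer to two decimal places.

For a string, f ∝ √T, so the new frequency is 333.4·√1.034 = 339.0204 Hz.
f_beat = |339.0204 − 333.4| = 5.62 Hz.

5.62 Hz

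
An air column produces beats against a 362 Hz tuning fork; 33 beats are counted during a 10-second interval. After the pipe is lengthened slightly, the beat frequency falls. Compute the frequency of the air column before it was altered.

Beat frequency = 33/10 = 3.3 Hz.
|f − 362| = 3.3, so the air column was at either 358.7 Hz or 365.3 Hz.
A longer pipe has a lower fundamental; the adjustment lowers the air column's frequency.
The beat rate fell, so the adjustment moved the air column toward 362 Hz — it must have started above the reference.

365.3 Hz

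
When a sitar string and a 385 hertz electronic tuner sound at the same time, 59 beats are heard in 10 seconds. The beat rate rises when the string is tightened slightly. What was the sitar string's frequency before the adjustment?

Beat frequency = 59/10 = 5.9 Hz.
|f − 385| = 5.9, so the sitar string was at either 379.1 Hz or 390.9 Hz.
Increasing tension raises a string's frequency; the adjustment raises the sitar string's frequency.
The beat rate rose, so the adjustment moved the sitar string further from 385 Hz — it was already above the reference.

390.9 Hz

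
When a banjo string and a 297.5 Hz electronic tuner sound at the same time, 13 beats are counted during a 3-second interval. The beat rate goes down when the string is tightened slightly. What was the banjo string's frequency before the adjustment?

Beat frequency = 13/3 = 4.3333 Hz.
|f − 297.5| = 4.3333, so the banjo string was at either 293.1667 Hz or 301.8333 Hz.
Increasing tension raises a string's frequency; the adjustment raises the banjo string's frequency.
The beat rate fell, so the adjustment moved the banjo string toward 297.5 Hz — it must have started below the reference.

293.1667 Hz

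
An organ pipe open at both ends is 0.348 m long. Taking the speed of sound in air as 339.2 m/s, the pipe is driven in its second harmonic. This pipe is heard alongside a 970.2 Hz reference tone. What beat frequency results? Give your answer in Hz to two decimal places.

4.51 Hz

Open pipe: f_n = n·v/(2L) = 2·339.2/(2·0.348) = 974.7126 Hz.
f_beat = |974.7126 − 970.2| = 4.51 Hz.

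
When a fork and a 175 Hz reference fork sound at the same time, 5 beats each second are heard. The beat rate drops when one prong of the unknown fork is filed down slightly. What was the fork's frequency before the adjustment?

|f − 175| = 5, so the fork was at either 170 Hz or 180 Hz.
Filing a prong removes mass and raises the fork's frequency; the adjustment raises the fork's frequency.
The beat rate fell, so the adjustment moved the fork toward 175 Hz — it must have started below the reference.

170 Hz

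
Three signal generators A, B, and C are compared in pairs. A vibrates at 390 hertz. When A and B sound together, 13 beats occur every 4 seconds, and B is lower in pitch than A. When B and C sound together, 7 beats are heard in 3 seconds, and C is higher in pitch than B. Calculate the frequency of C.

389.0833 Hz

A–B: Beat frequency = 13/4 = 3.25 Hz.
B is below A, so f_B = 390 − 3.25 = 386.75 Hz.
B–C: Beat frequency = 7/3 = 2.3333 Hz.
C is above B, so f_C = 386.75 + 2.3333 = 389.0833 Hz.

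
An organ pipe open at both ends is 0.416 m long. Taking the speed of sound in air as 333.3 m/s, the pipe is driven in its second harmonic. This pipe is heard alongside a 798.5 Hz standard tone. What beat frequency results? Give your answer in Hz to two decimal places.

Open pipe: f_n = n·v/(2L) = 2·333.3/(2·0.416) = 801.2019 Hz.
f_beat = |801.2019 − 798.5| = 2.70 Hz.

2.70 Hz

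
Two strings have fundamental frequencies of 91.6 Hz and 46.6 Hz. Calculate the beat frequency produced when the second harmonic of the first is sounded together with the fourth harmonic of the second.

Second harmonic of the first: 2·91.6 = 183.2 Hz.
Fourth harmonic of the second: 4·46.6 = 186.4 Hz.
f_beat = |183.2 − 186.4| = 3.2 Hz.

3.2 Hz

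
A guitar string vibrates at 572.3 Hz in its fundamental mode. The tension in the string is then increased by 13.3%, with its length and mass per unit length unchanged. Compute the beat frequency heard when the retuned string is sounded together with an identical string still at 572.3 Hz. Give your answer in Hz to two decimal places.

For a string, f ∝ √T, so the new frequency is 572.3·√1.133 = 609.1703 Hz.
f_beat = |609.1703 − 572.3| = 36.87 Hz.

36.87 Hz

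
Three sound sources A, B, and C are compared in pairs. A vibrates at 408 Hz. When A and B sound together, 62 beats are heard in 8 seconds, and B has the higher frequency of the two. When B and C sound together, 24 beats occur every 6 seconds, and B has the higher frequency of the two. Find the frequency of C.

A–B: Beat frequency = 62/8 = 7.75 Hz.
B is above A, so f_B = 408 + 7.75 = 415.75 Hz.
B–C: Beat frequency = 24/6 = 4 Hz.
C is below B, so f_C = 415.75 − 4 = 411.75 Hz.

411.75 Hz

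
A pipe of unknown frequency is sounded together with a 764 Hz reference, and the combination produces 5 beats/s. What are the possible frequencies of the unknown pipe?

759 Hz or 769 Hz

|f − 764| = 5, so f = 764 ± 5.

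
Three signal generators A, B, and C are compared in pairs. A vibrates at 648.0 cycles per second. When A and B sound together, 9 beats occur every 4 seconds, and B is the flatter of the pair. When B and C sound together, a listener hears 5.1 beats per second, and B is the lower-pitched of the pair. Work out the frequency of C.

A–B: Beat frequency = 9/4 = 2.25 Hz.
B is below A, so f_B = 648.0 − 2.25 = 645.75 Hz.
C is above B, so f_C = 645.75 + 5.1 = 650.85 Hz.

650.85 Hz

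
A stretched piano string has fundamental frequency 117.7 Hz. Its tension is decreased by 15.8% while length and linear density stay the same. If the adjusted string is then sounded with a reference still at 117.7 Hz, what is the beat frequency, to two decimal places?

For a string, f ∝ √T, so the new frequency is 117.7·√0.842 = 108.0022 Hz.
f_beat = |108.0022 − 117.7| = 9.70 Hz.

9.70 Hz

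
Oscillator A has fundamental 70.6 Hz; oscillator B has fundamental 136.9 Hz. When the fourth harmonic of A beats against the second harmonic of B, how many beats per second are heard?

Fourth harmonic of the first: 4·70.6 = 282.4 Hz.
Second harmonic of the second: 2·136.9 = 273.8 Hz.
f_beat = |282.4 − 273.8| = 8.6 Hz.

8.6 Hz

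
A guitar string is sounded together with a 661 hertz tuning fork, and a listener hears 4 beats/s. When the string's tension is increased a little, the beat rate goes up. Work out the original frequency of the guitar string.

|f − 661| = 4, so the guitar string was at either 657 Hz or 665 Hz.
Higher tension means higher frequency; the adjustment raises the guitar string's frequency.
The beat rate rose, so the adjustment moved the guitar string further from 661 Hz — it was already above the reference.

665 Hz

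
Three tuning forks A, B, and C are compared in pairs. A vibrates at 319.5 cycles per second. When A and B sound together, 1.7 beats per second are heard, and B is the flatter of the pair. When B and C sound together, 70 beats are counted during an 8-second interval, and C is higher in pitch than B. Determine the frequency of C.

326.55 Hz

B is below A, so f_B = 319.5 − 1.7 = 317.8 Hz.
B–C: Beat frequency = 70/8 = 8.75 Hz.
C is above B, so f_C = 317.8 + 8.75 = 326.55 Hz.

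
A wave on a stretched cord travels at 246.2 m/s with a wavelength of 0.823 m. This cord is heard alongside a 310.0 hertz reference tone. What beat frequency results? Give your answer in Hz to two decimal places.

10.85 Hz

Source frequency f = v/λ = 246.2/0.823 = 299.1495 Hz.
f_beat = |299.1495 − 310.0| = 10.85 Hz.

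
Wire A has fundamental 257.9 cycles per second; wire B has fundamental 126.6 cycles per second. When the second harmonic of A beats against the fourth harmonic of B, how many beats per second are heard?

9.4 Hz

Second harmonic of the first: 2·257.9 = 515.8 Hz.
Fourth harmonic of the second: 4·126.6 = 506.4 Hz.
f_beat = |515.8 − 506.4| = 9.4 Hz.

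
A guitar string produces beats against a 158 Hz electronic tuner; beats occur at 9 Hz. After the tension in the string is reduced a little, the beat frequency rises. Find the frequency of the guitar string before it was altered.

149 Hz

|f − 158| = 9, so the guitar string was at either 149 Hz or 167 Hz.
Lower tension means lower frequency; the adjustment lowers the guitar string's frequency.
The beat rate rose, so the adjustment moved the guitar string further from 158 Hz — it was already below the reference.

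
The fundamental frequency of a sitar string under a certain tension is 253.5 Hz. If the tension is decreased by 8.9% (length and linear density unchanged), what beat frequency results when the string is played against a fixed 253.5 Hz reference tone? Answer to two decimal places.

For a string, f ∝ √T, so the new frequency is 253.5·√0.911 = 241.9564 Hz.
f_beat = |241.9564 − 253.5| = 11.54 Hz.

11.54 Hz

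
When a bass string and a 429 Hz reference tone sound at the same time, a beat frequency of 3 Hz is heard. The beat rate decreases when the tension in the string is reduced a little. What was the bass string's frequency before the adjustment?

432 Hz

|f − 429| = 3, so the bass string was at either 426 Hz or 432 Hz.
Lower tension means lower frequency; the adjustment lowers the bass string's frequency.
The beat rate fell, so the adjustment moved the bass string toward 429 Hz — it must have started above the reference.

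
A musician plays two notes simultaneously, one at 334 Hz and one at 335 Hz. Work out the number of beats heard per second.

The beat frequency equals the magnitude of the frequency difference.
|334 − 335| = 1 Hz.

1 Hz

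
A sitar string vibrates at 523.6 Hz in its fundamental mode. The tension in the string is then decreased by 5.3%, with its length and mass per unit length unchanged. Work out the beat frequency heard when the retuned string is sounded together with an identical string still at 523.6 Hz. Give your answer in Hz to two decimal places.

14.06 Hz

For a string, f ∝ √T, so the new frequency is 523.6·√0.947 = 509.5357 Hz.
f_beat = |509.5357 − 523.6| = 14.06 Hz.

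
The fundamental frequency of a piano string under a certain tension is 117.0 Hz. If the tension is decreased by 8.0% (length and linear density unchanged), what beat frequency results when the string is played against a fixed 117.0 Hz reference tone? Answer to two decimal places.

4.78 Hz

For a string, f ∝ √T, so the new frequency is 117.0·√0.920 = 112.2225 Hz.
f_beat = |112.2225 − 117.0| = 4.78 Hz.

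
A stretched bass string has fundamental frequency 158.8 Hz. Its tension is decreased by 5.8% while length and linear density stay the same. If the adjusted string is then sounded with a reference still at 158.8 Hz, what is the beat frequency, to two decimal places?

4.67 Hz

For a string, f ∝ √T, so the new frequency is 158.8·√0.942 = 154.1260 Hz.
f_beat = |154.1260 − 158.8| = 4.67 Hz.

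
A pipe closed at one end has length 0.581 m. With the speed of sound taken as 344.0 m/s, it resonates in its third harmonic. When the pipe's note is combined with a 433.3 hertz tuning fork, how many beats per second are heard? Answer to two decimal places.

10.76 Hz

Closed pipe (odd harmonics): f_n = n·v/(4L) = 3·344.0/(4·0.581) = 444.0620 Hz.
f_beat = |444.0620 − 433.3| = 10.76 Hz.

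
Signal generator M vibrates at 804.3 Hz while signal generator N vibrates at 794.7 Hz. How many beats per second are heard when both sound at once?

The beat frequency equals the magnitude of the frequency difference.
|804.3 − 794.7| = 9.6 Hz.

9.6 Hz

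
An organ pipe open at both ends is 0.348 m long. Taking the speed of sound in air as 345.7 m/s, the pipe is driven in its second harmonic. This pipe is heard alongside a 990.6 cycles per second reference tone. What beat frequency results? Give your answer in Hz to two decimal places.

Open pipe: f_n = n·v/(2L) = 2·345.7/(2·0.348) = 993.3908 Hz.
f_beat = |993.3908 − 990.6| = 2.79 Hz.

2.79 Hz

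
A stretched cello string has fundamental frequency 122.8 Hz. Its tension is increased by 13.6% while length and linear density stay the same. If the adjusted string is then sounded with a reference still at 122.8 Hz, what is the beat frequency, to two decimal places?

8.08 Hz

For a string, f ∝ √T, so the new frequency is 122.8·√1.136 = 130.8843 Hz.
f_beat = |130.8843 − 122.8| = 8.08 Hz.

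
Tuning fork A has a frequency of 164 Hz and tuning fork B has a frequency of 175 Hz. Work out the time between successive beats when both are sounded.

0.091 s

f_beat = |164 − 175| = 11 Hz.
Beat period T = 1 / f_beat = 1 / 11 s.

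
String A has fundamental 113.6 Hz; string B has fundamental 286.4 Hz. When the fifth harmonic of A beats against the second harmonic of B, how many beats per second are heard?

4.8 Hz

Fifth harmonic of the first: 5·113.6 = 568.0 Hz.
Second harmonic of the second: 2·286.4 = 572.8 Hz.
f_beat = |568.0 − 572.8| = 4.8 Hz.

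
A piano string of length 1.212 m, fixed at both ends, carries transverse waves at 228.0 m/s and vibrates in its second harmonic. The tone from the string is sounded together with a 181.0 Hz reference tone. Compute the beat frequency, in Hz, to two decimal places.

7.12 Hz

For a string fixed at both ends, f_n = n·v/(2L) = 2·228.0/(2·1.212) = 188.1188 Hz.
f_beat = |188.1188 − 181.0| = 7.12 Hz.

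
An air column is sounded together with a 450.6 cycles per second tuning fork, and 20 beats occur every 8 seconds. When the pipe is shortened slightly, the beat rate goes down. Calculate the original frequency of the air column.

Beat frequency = 20/8 = 2.5 Hz.
|f − 450.6| = 2.5, so the air column was at either 448.1 Hz or 453.1 Hz.
A shorter pipe has a higher fundamental; the adjustment raises the air column's frequency.
The beat rate fell, so the adjustment moved the air column toward 450.6 Hz — it must have started below the reference.

448.1 Hz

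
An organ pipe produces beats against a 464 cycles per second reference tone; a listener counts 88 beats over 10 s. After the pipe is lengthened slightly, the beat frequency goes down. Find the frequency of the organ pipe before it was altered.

Beat frequency = 88/10 = 8.8 Hz.
|f − 464| = 8.8, so the organ pipe was at either 455.2 Hz or 472.8 Hz.
A longer pipe has a lower fundamental; the adjustment lowers the organ pipe's frequency.
The beat rate fell, so the adjustment moved the organ pipe toward 464 Hz — it must have started above the reference.

472.8 Hz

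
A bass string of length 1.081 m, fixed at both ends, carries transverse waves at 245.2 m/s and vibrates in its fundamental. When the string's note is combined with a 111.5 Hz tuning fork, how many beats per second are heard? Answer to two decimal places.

For a string fixed at both ends, f_n = n·v/(2L) = 1·245.2/(2·1.081) = 113.4135 Hz.
f_beat = |113.4135 − 111.5| = 1.91 Hz.

1.91 Hz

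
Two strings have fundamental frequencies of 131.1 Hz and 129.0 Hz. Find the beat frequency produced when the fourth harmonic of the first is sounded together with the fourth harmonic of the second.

Fourth harmonic of the first: 4·131.1 = 524.4 Hz.
Fourth harmonic of the second: 4·129.0 = 516.0 Hz.
f_beat = |524.4 − 516.0| = 8.4 Hz.

8.4 Hz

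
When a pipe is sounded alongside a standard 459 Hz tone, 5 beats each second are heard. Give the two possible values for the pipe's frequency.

|f − 459| = 5, so f = 459 ± 5.

454 Hz or 464 Hz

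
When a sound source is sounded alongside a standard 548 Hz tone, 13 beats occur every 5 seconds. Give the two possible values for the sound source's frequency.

545.4 Hz or 550.6 Hz

Beat frequency = 13/5 = 2.6 Hz.
|f − 548| = 2.6, so f = 548 ± 2.6.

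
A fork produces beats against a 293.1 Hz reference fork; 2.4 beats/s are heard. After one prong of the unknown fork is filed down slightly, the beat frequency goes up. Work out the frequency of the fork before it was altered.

295.5 Hz

|f − 293.1| = 2.4, so the fork was at either 290.7 Hz or 295.5 Hz.
Filing a prong removes mass and raises the fork's frequency; the adjustment raises the fork's frequency.
The beat rate rose, so the adjustment moved the fork further from 293.1 Hz — it was already above the reference.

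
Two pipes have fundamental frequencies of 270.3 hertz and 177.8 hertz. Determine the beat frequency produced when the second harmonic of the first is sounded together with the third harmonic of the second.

Second harmonic of the first: 2·270.3 = 540.6 Hz.
Third harmonic of the second: 3·177.8 = 533.4 Hz.
f_beat = |540.6 − 533.4| = 7.2 Hz.

7.2 Hz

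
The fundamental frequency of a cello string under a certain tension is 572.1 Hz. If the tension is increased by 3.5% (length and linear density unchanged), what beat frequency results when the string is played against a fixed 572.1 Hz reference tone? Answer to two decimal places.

9.93 Hz

For a string, f ∝ √T, so the new frequency is 572.1·√1.035 = 582.0256 Hz.
f_beat = |582.0256 − 572.1| = 9.93 Hz.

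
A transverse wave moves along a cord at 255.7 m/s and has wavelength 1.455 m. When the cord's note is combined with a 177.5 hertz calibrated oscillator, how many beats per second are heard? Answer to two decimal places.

Source frequency f = v/λ = 255.7/1.455 = 175.7388 Hz.
f_beat = |175.7388 − 177.5| = 1.76 Hz.

1.76 Hz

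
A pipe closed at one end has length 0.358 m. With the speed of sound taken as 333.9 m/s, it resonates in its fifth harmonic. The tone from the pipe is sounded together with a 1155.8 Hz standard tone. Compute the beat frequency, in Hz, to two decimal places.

Closed pipe (odd harmonics): f_n = n·v/(4L) = 5·333.9/(4·0.358) = 1165.8520 Hz.
f_beat = |1165.8520 − 1155.8| = 10.05 Hz.

10.05 Hz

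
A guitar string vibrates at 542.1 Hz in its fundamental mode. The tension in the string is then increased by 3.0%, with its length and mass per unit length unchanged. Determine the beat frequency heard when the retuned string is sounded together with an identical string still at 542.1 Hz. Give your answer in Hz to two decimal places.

For a string, f ∝ √T, so the new frequency is 542.1·√1.030 = 550.1714 Hz.
f_beat = |550.1714 − 542.1| = 8.07 Hz.

8.07 Hz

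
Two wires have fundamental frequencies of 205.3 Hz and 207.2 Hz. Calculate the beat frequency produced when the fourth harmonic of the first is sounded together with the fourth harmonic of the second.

Fourth harmonic of the first: 4·205.3 = 821.2 Hz.
Fourth harmonic of the second: 4·207.2 = 828.8 Hz.
f_beat = |821.2 − 828.8| = 7.6 Hz.

7.6 Hz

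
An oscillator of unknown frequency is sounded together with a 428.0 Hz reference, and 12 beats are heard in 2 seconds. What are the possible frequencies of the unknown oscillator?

Beat frequency = 12/2 = 6 Hz.
|f − 428.0| = 6, so f = 428.0 ± 6.

422 Hz or 434 Hz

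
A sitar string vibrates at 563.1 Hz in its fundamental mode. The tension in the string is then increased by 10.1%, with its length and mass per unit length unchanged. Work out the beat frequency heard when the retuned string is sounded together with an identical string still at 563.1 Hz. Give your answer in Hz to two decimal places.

For a string, f ∝ √T, so the new frequency is 563.1·√1.101 = 590.8526 Hz.
f_beat = |590.8526 − 563.1| = 27.75 Hz.

27.75 Hz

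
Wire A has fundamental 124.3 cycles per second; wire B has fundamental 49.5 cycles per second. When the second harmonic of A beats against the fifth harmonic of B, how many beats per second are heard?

1.1 Hz

Second harmonic of the first: 2·124.3 = 248.6 Hz.
Fifth harmonic of the second: 5·49.5 = 247.5 Hz.
f_beat = |248.6 − 247.5| = 1.1 Hz.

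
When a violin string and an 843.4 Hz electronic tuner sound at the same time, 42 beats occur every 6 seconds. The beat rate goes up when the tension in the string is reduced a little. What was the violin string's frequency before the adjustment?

836.4 Hz

Beat frequency = 42/6 = 7 Hz.
|f − 843.4| = 7, so the violin string was at either 836.4 Hz or 850.4 Hz.
Lower tension means lower frequency; the adjustment lowers the violin string's frequency.
The beat rate rose, so the adjustment moved the violin string further from 843.4 Hz — it was already below the reference.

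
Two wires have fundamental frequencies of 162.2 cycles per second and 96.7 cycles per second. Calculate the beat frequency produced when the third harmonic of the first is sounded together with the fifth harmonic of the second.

3.1 Hz

Third harmonic of the first: 3·162.2 = 486.6 Hz.
Fifth harmonic of the second: 5·96.7 = 483.5 Hz.
f_beat = |486.6 − 483.5| = 3.1 Hz.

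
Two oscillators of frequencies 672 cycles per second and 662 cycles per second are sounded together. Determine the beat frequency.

Beats arise from superposition of two nearby frequencies; the beat rate is |f₁ − f₂|.
|672 − 662| = 10 Hz.

10 Hz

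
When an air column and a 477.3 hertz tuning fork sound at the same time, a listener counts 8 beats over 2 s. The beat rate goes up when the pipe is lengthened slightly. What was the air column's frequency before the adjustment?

Beat frequency = 8/2 = 4 Hz.
|f − 477.3| = 4, so the air column was at either 473.3 Hz or 481.3 Hz.
A longer pipe has a lower fundamental; the adjustment lowers the air column's frequency.
The beat rate rose, so the adjustment moved the air column further from 477.3 Hz — it was already below the reference.

473.3 Hz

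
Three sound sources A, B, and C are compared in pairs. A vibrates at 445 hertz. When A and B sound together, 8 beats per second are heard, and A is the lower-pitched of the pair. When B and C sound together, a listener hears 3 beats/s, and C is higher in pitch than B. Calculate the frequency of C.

B is above A, so f_B = 445 + 8 = 453 Hz.
C is above B, so f_C = 453 + 3 = 456 Hz.

456 Hz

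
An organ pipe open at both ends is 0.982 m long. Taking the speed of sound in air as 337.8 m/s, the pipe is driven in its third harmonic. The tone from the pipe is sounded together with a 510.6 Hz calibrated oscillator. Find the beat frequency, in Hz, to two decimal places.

Open pipe: f_n = n·v/(2L) = 3·337.8/(2·0.982) = 515.9878 Hz.
f_beat = |515.9878 − 510.6| = 5.39 Hz.

5.39 Hz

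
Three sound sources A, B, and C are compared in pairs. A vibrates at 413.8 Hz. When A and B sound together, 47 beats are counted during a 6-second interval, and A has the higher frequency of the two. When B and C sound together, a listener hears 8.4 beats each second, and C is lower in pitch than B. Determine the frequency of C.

397.5667 Hz

A–B: Beat frequency = 47/6 = 7.8333 Hz.
B is below A, so f_B = 413.8 − 7.8333 = 405.9667 Hz.
C is below B, so f_C = 405.9667 − 8.4 = 397.5667 Hz.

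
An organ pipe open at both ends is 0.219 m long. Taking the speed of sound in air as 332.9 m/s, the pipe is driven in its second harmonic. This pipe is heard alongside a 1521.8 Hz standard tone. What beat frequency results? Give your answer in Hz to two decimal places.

1.71 Hz

Open pipe: f_n = n·v/(2L) = 2·332.9/(2·0.219) = 1520.0913 Hz.
f_beat = |1520.0913 − 1521.8| = 1.71 Hz.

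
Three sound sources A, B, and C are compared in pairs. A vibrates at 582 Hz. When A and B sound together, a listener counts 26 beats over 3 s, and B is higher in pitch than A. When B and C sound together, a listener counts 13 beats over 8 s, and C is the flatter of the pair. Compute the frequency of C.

589.0417 Hz

A–B: Beat frequency = 26/3 = 8.6667 Hz.
B is above A, so f_B = 582 + 8.6667 = 590.6667 Hz.
B–C: Beat frequency = 13/8 = 1.625 Hz.
C is below B, so f_C = 590.6667 − 1.625 = 589.0417 Hz.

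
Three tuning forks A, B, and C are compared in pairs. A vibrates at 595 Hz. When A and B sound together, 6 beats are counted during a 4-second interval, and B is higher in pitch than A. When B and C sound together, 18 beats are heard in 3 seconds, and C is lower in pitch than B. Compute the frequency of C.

A–B: Beat frequency = 6/4 = 1.5 Hz.
B is above A, so f_B = 595 + 1.5 = 596.5 Hz.
B–C: Beat frequency = 18/3 = 6 Hz.
C is below B, so f_C = 596.5 − 6 = 590.5 Hz.

590.5 Hz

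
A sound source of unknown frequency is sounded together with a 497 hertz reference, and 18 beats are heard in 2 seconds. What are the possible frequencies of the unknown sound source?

Beat frequency = 18/2 = 9 Hz.
|f − 497| = 9, so f = 497 ± 9.

488 Hz or 506 Hz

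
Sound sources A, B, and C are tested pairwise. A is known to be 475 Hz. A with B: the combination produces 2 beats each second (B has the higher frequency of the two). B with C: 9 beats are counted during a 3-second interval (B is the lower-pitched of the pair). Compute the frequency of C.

480 Hz

B is above A, so f_B = 475 + 2 = 477 Hz.
B–C: Beat frequency = 9/3 = 3 Hz.
C is above B, so f_C = 477 + 3 = 480 Hz.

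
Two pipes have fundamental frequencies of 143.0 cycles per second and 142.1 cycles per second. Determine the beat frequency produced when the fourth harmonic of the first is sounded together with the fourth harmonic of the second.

3.6 Hz

Fourth harmonic of the first: 4·143.0 = 572.0 Hz.
Fourth harmonic of the second: 4·142.1 = 568.4 Hz.
f_beat = |572.0 − 568.4| = 3.6 Hz.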